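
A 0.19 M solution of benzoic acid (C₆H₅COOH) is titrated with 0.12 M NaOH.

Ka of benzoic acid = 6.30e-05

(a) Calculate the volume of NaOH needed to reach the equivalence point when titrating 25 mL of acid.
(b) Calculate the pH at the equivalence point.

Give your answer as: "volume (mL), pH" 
V = 39.6 mL, pH = 8.53

(a) At equivalence: moles acid = moles base.
moles acid = 0.19 × 0.025 = 0.00475 mol; V_NaOH = 0.00475/0.12 = 0.03958 L = 39.6 mL.
(b) At equivalence, all acid → conjugate base A⁻ at [A⁻] = 0.00475/0.06458 = 0.07355 M.
Kb = Kw/Ka = 1.0e-14/6.30e-05 = 1.587e-10; [OH⁻] = √(Kb·[A⁻]) = 3.417e-06; pOH = 5.47; pH = 14 − pOH = 8.53.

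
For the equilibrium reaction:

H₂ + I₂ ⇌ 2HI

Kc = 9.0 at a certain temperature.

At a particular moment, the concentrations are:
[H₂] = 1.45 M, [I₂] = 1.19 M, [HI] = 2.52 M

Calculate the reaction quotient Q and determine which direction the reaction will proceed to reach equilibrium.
Q = 3.680, Q < K, reaction proceeds forward (toward products)

Q = ([HI]^2) / ([H₂] × [I₂])
  = ((2.52)^2) / ((1.45)·(1.19)) = 6.3504/1.7255 = 3.68
Since Q = 3.68 < Kc = 9.0, the reaction proceeds forward (toward products) to reach equilibrium.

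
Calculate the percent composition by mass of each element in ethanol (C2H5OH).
C: 52.14%, H: 13.13%, O: 34.73%

Molar mass of C2H5OH = 46.07 g/mol
% C = (2 × 12.01) / 46.07 × 100% = 24.02 / 46.07 × 100% = 52.14%
% H = (6 × 1.008) / 46.07 × 100% = 6.048 / 46.07 × 100% = 13.13%
% O = (1 × 16.0) / 46.07 × 100% = 16 / 46.07 × 100% = 34.73%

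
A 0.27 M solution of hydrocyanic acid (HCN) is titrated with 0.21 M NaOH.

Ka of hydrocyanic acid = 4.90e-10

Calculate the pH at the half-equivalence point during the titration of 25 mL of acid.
pH = pKa = 9.31

At the half-equivalence point, [HA] = [A⁻], so by Henderson–Hasselbalch pH = pKa + log(1) = pKa.
pKa = −log(4.90e-10) = 9.31.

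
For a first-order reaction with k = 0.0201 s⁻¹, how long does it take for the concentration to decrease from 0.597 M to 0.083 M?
98.16 s

From ln[A] = ln[A]₀ - k·t: t = ln([A]₀/[A])/k = ln(0.597/0.083)/0.0201 = ln(7.1928)/0.0201 = 1.9731/0.0201 = 98.16 s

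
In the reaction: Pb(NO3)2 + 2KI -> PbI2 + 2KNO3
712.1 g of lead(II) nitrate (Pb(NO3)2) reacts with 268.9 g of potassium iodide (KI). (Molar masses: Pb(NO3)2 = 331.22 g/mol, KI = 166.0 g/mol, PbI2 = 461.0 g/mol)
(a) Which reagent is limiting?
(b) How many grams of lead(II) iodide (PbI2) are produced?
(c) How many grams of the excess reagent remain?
(a) KI, (b) 373.4 g, (c) 443.8 g

Moles of Pb(NO3)2 = 712.1 g ÷ 331.22 g/mol = 2.14993 mol
Moles of KI = 268.9 g ÷ 166.0 g/mol = 1.61988 mol
Moles ÷ coefficient: Pb(NO3)2: 2.14993/1 = 2.15, KI: 1.61988/2 = 0.8099
(a) KI has the smaller value, so KI is the limiting reagent.
(b) Moles of PbI2 = 1.61988 mol KI × (1/2) = 0.80994 mol; mass = 0.80994 mol × 461.0 g/mol = 373.4 g
(c) Pb(NO3)2 consumed = 1.61988 × (1/2) = 0.80994 mol; remaining = 2.14993 − 0.80994 = 1.33999 mol; mass = 1.33999 mol × 331.22 g/mol = 443.8 g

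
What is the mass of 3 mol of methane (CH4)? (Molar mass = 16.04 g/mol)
Mass = 3 mol × 16.04 g/mol = 48.12 g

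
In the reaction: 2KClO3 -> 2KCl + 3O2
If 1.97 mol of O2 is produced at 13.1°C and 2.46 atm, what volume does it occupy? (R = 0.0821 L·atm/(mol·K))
T = 13.1°C + 273.15 = 286.25 K
V = nRT/P = (1.97 × 0.0821 × 286.25) / 2.46
V = 18.82 L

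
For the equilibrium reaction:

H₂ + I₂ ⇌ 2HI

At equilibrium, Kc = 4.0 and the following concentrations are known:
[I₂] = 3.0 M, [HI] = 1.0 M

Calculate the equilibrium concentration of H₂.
[H₂] = 0.0833 M

Kc = ([HI]^2) / ([H₂] × [I₂]) = 4.0
[H₂]^1 = (product terms)/(Kc · other reactant terms) = 1 / (4.0 · 3) = 0.083333
[H₂] = 0.0833 M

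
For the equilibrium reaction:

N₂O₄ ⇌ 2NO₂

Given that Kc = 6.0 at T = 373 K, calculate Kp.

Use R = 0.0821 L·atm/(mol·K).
K_p = 183.7398

Δn = (moles gaseous products) − (moles gaseous reactants) = 1
T = 373 K; RT = 0.0821 × 373 = 30.6233
Kp = Kc·(RT)^Δn = 6.0 × (30.6233)^1 = 6.0 × 30.6233 = 183.7398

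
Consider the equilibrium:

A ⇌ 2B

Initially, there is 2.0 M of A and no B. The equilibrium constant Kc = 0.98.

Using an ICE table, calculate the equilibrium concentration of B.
[B] = 1.176 M

ICE: [A] = 2.0 − x, [B] = 2x.
Kc = (2x)²/(2.0 − x) = 0.98 ⇒ 4x² + 0.98x − 1.96 = 0.
x = (−0.98 + √(0.98² + 4·4·1.96))/(2·4) = (−0.98 + √32.32)/8 = 0.58814.
[B] = 2x = 1.176 M.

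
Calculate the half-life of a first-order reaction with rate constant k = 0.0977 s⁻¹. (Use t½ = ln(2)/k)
7.09 s

t½ = ln(2)/k = 0.6931/0.0977 = 7.09 s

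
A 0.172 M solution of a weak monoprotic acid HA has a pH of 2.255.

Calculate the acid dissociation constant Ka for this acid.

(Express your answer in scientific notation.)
K_a = 1.86e-04

[H⁺] = 10^(−pH) = 10^(−2.255) = 5.559e-03 M. For HA ⇌ H⁺ + A⁻, Ka = x²/(C − x) = (5.559e-03)²/(0.172 − 5.559e-03) = 1.86e-04.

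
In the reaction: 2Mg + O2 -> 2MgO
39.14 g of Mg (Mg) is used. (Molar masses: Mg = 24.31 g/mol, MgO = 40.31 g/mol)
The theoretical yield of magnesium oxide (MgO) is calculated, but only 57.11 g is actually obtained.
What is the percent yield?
Moles of Mg = 39.14 g ÷ 24.31 g/mol = 1.61004 mol
Mole ratio: 2 mol MgO / 2 mol Mg
Moles of MgO = 1.61004 × (2/2) = 1.61004 mol
Theoretical yield = 1.61004 mol × 40.31 g/mol = 64.901 g
Actual yield = 57.11 g
Percent yield = (57.11 / 64.901) × 100% = 88.0%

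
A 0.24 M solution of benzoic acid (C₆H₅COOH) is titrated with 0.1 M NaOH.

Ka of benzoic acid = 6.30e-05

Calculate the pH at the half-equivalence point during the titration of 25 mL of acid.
pH = pKa = 4.20

At the half-equivalence point, [HA] = [A⁻], so by Henderson–Hasselbalch pH = pKa + log(1) = pKa.
pKa = −log(6.30e-05) = 4.20.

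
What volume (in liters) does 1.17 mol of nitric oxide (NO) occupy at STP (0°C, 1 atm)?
At STP, 1 mol of gas occupies 22.4 L
Volume = 1.17 mol × 22.4 L/mol = 26.21 L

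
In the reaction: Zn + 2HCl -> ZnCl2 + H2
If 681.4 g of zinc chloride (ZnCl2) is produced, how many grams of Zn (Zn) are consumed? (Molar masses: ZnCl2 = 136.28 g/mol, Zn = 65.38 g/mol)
Moles of ZnCl2 = 681.4 g ÷ 136.28 g/mol = 5 mol
Mole ratio: 1 mol Zn / 1 mol ZnCl2
Moles of Zn = 5 × (1/1) = 5 mol
Mass of Zn = 5 mol × 65.38 g/mol = 326.9 g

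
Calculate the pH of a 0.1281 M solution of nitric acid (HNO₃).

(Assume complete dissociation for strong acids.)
pH = 0.89

[H⁺] = 0.1281 M for strong acid. pH = -log[H⁺] = -log(0.1281)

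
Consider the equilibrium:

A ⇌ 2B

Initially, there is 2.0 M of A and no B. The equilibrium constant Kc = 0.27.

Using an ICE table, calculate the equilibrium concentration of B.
[B] = 0.670 M

ICE: [A] = 2.0 − x, [B] = 2x.
Kc = (2x)²/(2.0 − x) = 0.27 ⇒ 4x² + 0.27x − 0.54 = 0.
x = (−0.27 + √(0.27² + 4·4·0.54))/(2·4) = (−0.27 + √8.7129)/8 = 0.33522.
[B] = 2x = 0.670 M.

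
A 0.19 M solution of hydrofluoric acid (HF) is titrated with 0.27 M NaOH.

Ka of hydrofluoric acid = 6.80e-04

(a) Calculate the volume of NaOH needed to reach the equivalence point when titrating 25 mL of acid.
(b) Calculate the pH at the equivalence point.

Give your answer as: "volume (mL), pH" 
V = 17.6 mL, pH = 8.11

(a) At equivalence: moles acid = moles base.
moles acid = 0.19 × 0.025 = 0.00475 mol; V_NaOH = 0.00475/0.27 = 0.01759 L = 17.6 mL.
(b) At equivalence, all acid → conjugate base A⁻ at [A⁻] = 0.00475/0.04259 = 0.1115 M.
Kb = Kw/Ka = 1.0e-14/6.80e-04 = 1.471e-11; [OH⁻] = √(Kb·[A⁻]) = 1.281e-06; pOH = 5.89; pH = 14 − pOH = 8.11.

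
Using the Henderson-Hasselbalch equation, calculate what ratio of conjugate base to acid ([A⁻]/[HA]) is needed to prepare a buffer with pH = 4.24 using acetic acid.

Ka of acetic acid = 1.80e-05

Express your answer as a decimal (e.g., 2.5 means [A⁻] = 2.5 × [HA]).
[A⁻]/[HA] = 0.313

pKa = −log(1.80e-05) = 4.7447. pH = pKa + log([A⁻]/[HA]). 4.24 = 4.7447 + log(ratio). log(ratio) = 4.24 − 4.7447 = -0.5047. ratio = 10^(-0.5047) = 0.313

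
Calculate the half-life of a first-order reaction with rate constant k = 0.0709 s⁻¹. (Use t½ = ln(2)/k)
9.78 s

t½ = ln(2)/k = 0.6931/0.0709 = 9.78 s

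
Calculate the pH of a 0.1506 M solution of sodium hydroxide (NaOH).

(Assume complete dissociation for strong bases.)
pH = 13.18

[OH⁻] = 0.1506 M for strong base. pOH = -log[OH⁻] = 0.82, pH = 14 - pOH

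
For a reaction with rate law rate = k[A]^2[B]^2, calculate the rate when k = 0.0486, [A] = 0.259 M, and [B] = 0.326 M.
0.0003465 M/s

rate = k·[A]^2·[B]^2 = 0.0486·(0.259)^2·(0.326)^2 = 0.0486·0.067081·0.106276 = 0.0003465 M/s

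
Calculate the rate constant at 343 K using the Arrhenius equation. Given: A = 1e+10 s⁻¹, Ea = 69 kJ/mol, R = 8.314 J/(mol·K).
3.10e-01 s⁻¹

k = A·exp(-Ea/(R·T)) = 1e+10·exp(-69000/(8.314·343)) = 1e+10·exp(-24.1961) = 1e+10·3.1030e-11 = 3.10e-01 s⁻¹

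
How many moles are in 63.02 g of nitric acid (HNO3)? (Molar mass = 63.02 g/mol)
Moles = 63.02 g ÷ 63.02 g/mol = 1 mol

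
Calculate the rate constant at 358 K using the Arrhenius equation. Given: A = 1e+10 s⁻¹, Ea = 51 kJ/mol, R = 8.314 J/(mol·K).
3.62e+02 s⁻¹

k = A·exp(-Ea/(R·T)) = 1e+10·exp(-51000/(8.314·358)) = 1e+10·exp(-17.1347) = 1e+10·3.6181e-08 = 3.62e+02 s⁻¹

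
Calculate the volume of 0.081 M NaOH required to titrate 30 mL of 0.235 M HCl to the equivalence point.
V_{base} = 87.0 mL

At equivalence: moles acid = moles base.
moles HCl = 0.235 M × 0.03 L = 0.00705 mol
V_NaOH = 0.00705 mol ÷ 0.081 M = 0.08704 L = 87.0 mL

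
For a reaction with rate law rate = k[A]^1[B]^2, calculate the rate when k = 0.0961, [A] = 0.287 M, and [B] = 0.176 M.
0.0008543 M/s

rate = k·[A]^1·[B]^2 = 0.0961·(0.287)^1·(0.176)^2 = 0.0961·0.287·0.030976 = 0.0008543 M/s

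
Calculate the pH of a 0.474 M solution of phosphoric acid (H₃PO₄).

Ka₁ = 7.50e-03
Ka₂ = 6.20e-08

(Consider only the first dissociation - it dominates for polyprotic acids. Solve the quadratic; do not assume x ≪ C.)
pH = 1.25

x² + Ka₁·x − Ka₁·C = 0 with Ka₁ = 7.50e-03, C = 0.474.
x = (−Ka₁ + √(Ka₁² + 4·Ka₁·C))/2 = 5.5992e-02 M, so pH = 1.25.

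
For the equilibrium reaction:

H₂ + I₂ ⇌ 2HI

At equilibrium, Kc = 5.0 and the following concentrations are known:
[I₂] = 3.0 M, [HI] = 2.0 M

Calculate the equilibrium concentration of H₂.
[H₂] = 0.2667 M

Kc = ([HI]^2) / ([H₂] × [I₂]) = 5.0
[H₂]^1 = (product terms)/(Kc · other reactant terms) = 4 / (5.0 · 3) = 0.26667
[H₂] = 0.2667 M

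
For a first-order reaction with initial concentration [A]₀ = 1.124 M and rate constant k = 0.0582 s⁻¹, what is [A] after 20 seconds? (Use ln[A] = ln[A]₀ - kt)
0.3510 M

ln[A] = ln[A]₀ - k·t = ln(1.124) - (0.0582)·(20) = 0.1169 - 1.1640 = -1.0471
[A] = e^(-1.0471) = 0.3510 M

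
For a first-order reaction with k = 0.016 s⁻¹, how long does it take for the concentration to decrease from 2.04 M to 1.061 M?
40.86 s

From ln[A] = ln[A]₀ - k·t: t = ln([A]₀/[A])/k = ln(2.04/1.061)/0.016 = ln(1.9227)/0.016 = 0.6537/0.016 = 40.86 s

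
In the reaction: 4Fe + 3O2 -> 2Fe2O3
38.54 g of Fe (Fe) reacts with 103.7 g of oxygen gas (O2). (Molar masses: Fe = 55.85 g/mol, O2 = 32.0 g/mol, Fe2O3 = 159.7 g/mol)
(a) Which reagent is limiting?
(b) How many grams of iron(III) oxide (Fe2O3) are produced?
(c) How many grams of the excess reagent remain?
(a) Fe, (b) 55.1 g, (c) 87.14 g

Moles of Fe = 38.54 g ÷ 55.85 g/mol = 0.690063 mol
Moles of O2 = 103.7 g ÷ 32.0 g/mol = 3.24063 mol
Moles ÷ coefficient: Fe: 0.690063/4 = 0.1725, O2: 3.24063/3 = 1.08
(a) Fe has the smaller value, so Fe is the limiting reagent.
(b) Moles of Fe2O3 = 0.690063 mol Fe × (2/4) = 0.345031 mol; mass = 0.345031 mol × 159.7 g/mol = 55.1 g
(c) O2 consumed = 0.690063 × (3/4) = 0.517547 mol; remaining = 3.24063 − 0.517547 = 2.72308 mol; mass = 2.72308 mol × 32.0 g/mol = 87.14 g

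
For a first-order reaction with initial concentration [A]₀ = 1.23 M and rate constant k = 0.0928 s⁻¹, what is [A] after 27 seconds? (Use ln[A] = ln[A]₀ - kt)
0.1004 M

ln[A] = ln[A]₀ - k·t = ln(1.23) - (0.0928)·(27) = 0.2070 - 2.5056 = -2.2986
[A] = e^(-2.2986) = 0.1004 M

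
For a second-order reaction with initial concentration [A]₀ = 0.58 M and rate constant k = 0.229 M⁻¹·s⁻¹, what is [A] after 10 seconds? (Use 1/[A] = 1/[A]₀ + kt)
0.2491 M

1/[A] = 1/[A]₀ + k·t = 1/0.58 + (0.229)·(10) = 1.7241 + 2.2900 = 4.0141
[A] = 1/4.0141 = 0.2491 M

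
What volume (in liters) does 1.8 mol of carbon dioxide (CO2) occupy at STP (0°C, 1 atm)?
At STP, 1 mol of gas occupies 22.4 L
Volume = 1.8 mol × 22.4 L/mol = 40.32 L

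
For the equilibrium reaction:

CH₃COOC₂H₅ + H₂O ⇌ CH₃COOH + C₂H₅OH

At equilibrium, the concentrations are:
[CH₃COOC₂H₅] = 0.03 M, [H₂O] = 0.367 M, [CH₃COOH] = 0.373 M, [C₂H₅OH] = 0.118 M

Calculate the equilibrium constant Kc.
K_c = 3.9976

Kc = ([CH₃COOH] × [C₂H₅OH]) / ([CH₃COOC₂H₅] × [H₂O])
   = ((0.373)·(0.118)) / ((0.03)·(0.367))
   = 0.044014 / 0.01101 = 3.9976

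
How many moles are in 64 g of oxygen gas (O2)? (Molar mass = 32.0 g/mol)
Moles = 64 g ÷ 32.0 g/mol = 2 mol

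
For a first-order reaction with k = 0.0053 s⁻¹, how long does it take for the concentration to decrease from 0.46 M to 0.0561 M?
397.00 s

From ln[A] = ln[A]₀ - k·t: t = ln([A]₀/[A])/k = ln(0.46/0.0561)/0.0053 = ln(8.1996)/0.0053 = 2.1041/0.0053 = 397.00 s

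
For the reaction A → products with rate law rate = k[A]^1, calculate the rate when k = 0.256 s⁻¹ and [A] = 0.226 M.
0.05786 M/s

rate = k·[A]^1 = 0.256·(0.226)^1 = 0.256·0.226 = 0.05786 M/s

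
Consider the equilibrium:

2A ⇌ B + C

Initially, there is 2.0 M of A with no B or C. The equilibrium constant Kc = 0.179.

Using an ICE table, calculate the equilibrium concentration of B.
[B] = 0.458 M

ICE: [A] = 2.0 − 2x, [B] = [C] = x.
Kc = x²/(2.0 − 2x)² = 0.179 ⇒ √Kc = x/(2.0 − 2x).
x = √0.179·2.0/(1 + 2√0.179) = 0.42308·2.0/1.8462 = 0.45834.
[B] = x = 0.458 M.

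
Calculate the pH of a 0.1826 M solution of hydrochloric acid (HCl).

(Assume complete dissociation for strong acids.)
pH = 0.74

[H⁺] = 0.1826 M for strong acid. pH = -log[H⁺] = -log(0.1826)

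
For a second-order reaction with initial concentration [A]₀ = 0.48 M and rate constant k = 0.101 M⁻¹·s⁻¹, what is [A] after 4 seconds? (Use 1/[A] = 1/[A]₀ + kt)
0.4020 M

1/[A] = 1/[A]₀ + k·t = 1/0.48 + (0.101)·(4) = 2.0833 + 0.4040 = 2.4873
[A] = 1/2.4873 = 0.4020 M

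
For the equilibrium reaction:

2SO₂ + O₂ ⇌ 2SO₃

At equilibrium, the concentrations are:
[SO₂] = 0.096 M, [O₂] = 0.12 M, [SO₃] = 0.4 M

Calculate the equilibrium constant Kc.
K_c = 1.45e+02

Kc = ([SO₃]^2) / ([SO₂]^2 × [O₂])
   = ((0.4)^2) / ((0.096)^2·(0.12))
   = 0.16 / 0.0011059 = 1.45e+02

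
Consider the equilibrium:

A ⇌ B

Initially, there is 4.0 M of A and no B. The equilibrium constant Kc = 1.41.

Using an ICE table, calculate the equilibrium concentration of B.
[B] = 2.340 M

ICE: [A] = 4.0 − x, [B] = x.
Kc = x/(4.0 − x) = 1.41 ⇒ x = 1.41·4.0/(1 + 1.41) = 5.64/2.41 = 2.34.
[B] = x = 2.340 M.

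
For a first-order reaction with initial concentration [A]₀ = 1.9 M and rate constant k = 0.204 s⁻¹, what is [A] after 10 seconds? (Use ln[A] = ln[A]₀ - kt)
0.2471 M

ln[A] = ln[A]₀ - k·t = ln(1.9) - (0.204)·(10) = 0.6419 - 2.0400 = -1.3981
[A] = e^(-1.3981) = 0.2471 M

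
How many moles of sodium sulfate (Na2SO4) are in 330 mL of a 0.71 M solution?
Moles = Molarity × Volume (L)
Moles = 0.71 M × 0.33 L = 0.2343 mol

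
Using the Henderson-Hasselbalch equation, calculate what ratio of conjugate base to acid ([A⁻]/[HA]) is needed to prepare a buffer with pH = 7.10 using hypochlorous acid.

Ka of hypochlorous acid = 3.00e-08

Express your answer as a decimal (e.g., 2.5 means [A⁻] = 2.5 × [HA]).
[A⁻]/[HA] = 0.378

pKa = −log(3.00e-08) = 7.5229. pH = pKa + log([A⁻]/[HA]). 7.10 = 7.5229 + log(ratio). log(ratio) = 7.10 − 7.5229 = -0.4229. ratio = 10^(-0.4229) = 0.378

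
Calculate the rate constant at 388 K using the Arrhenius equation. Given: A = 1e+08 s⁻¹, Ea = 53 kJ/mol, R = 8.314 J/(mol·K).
7.32e+00 s⁻¹

k = A·exp(-Ea/(R·T)) = 1e+08·exp(-53000/(8.314·388)) = 1e+08·exp(-16.4299) = 1e+08·7.3215e-08 = 7.32e+00 s⁻¹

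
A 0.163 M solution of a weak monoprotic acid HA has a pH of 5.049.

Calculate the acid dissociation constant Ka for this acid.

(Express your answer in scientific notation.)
K_a = 4.90e-10

[H⁺] = 10^(−pH) = 10^(−5.049) = 8.933e-06 M. For HA ⇌ H⁺ + A⁻, Ka = x²/(C − x) = (8.933e-06)²/(0.163 − 8.933e-06) = 4.90e-10.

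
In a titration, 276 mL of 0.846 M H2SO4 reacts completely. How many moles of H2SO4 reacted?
Moles = Molarity × Volume (L)
Moles = 0.846 M × 0.276 L = 0.2335 mol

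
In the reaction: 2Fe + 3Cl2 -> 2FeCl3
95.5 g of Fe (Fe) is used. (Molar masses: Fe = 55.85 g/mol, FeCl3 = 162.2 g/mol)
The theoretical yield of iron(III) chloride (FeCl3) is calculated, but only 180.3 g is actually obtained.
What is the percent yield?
Moles of Fe = 95.5 g ÷ 55.85 g/mol = 1.70994 mol
Mole ratio: 2 mol FeCl3 / 2 mol Fe
Moles of FeCl3 = 1.70994 × (2/2) = 1.70994 mol
Theoretical yield = 1.70994 mol × 162.2 g/mol = 277.35 g
Actual yield = 180.3 g
Percent yield = (180.3 / 277.35) × 100% = 65.0%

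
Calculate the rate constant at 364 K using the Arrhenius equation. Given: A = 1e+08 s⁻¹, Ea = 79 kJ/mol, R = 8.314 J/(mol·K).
4.60e-04 s⁻¹

k = A·exp(-Ea/(R·T)) = 1e+08·exp(-79000/(8.314·364)) = 1e+08·exp(-26.1045) = 1e+08·4.6021e-12 = 4.60e-04 s⁻¹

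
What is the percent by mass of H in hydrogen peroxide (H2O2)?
Mass of H in formula = 1.008 × 2 = 2.016 g/mol
Molar mass = 34.02 g/mol
% H = (2.016/34.02) × 100% = 5.93%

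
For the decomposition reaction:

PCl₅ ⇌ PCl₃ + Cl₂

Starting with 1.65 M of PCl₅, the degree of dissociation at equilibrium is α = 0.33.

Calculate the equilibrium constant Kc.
K_c = 0.2682

x = α·[A]₀ = 0.33 × 1.65 = 0.5445 M dissociated.
At eq: [PCl₅] = 1.65 − 0.5445 = 1.105 M; [PCl₃] = [Cl₂] = x = 0.5445 M.
Kc = [PCl₃][Cl₂]/[PCl₅] = (0.5445)²/1.105 = 0.2682.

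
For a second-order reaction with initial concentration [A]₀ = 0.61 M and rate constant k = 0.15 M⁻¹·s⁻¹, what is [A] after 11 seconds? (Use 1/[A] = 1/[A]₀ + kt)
0.3040 M

1/[A] = 1/[A]₀ + k·t = 1/0.61 + (0.15)·(11) = 1.6393 + 1.6500 = 3.2893
[A] = 1/3.2893 = 0.3040 M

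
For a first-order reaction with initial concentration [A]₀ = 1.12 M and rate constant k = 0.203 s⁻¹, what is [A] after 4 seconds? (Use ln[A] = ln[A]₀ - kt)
0.4972 M

ln[A] = ln[A]₀ - k·t = ln(1.12) - (0.203)·(4) = 0.1133 - 0.8120 = -0.6987
[A] = e^(-0.6987) = 0.4972 M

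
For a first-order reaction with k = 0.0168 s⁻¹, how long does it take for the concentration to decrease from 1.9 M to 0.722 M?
57.59 s

From ln[A] = ln[A]₀ - k·t: t = ln([A]₀/[A])/k = ln(1.9/0.722)/0.0168 = ln(2.6316)/0.0168 = 0.9676/0.0168 = 57.59 s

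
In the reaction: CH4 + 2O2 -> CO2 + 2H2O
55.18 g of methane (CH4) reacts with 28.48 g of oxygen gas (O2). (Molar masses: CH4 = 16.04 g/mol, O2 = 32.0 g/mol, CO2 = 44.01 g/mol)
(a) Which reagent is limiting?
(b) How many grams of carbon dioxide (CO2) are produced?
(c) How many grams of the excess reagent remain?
(a) O2, (b) 19.58 g, (c) 48.04 g

Moles of CH4 = 55.18 g ÷ 16.04 g/mol = 3.44015 mol
Moles of O2 = 28.48 g ÷ 32.0 g/mol = 0.89 mol
Moles ÷ coefficient: CH4: 3.44015/1 = 3.44, O2: 0.89/2 = 0.445
(a) O2 has the smaller value, so O2 is the limiting reagent.
(b) Moles of CO2 = 0.89 mol O2 × (1/2) = 0.445 mol; mass = 0.445 mol × 44.01 g/mol = 19.58 g
(c) CH4 consumed = 0.89 × (1/2) = 0.445 mol; remaining = 3.44015 − 0.445 = 2.99515 mol; mass = 2.99515 mol × 16.04 g/mol = 48.04 g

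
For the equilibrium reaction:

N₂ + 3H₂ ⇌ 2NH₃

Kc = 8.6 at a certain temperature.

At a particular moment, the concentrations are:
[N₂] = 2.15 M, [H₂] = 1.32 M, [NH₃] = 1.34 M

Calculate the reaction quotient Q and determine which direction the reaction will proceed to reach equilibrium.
Q = 0.363, Q < K, reaction proceeds forward (toward products)

Q = ([NH₃]^2) / ([N₂] × [H₂]^3)
  = ((1.34)^2) / ((2.15)·(1.32)^3) = 1.7956/4.9449 = 0.3631
Since Q = 0.3631 < Kc = 8.6, the reaction proceeds forward (toward products) to reach equilibrium.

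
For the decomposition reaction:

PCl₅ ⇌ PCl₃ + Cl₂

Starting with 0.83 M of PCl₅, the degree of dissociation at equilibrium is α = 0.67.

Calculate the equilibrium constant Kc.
K_c = 1.1291

x = α·[A]₀ = 0.67 × 0.83 = 0.5561 M dissociated.
At eq: [PCl₅] = 0.83 − 0.5561 = 0.2739 M; [PCl₃] = [Cl₂] = x = 0.5561 M.
Kc = [PCl₃][Cl₂]/[PCl₅] = (0.5561)²/0.2739 = 1.129.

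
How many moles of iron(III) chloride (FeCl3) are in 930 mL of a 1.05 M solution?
Moles = Molarity × Volume (L)
Moles = 1.05 M × 0.93 L = 0.9765 mol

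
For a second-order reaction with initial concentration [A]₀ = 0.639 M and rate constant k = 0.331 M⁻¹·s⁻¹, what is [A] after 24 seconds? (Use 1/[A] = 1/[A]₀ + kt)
0.1052 M

1/[A] = 1/[A]₀ + k·t = 1/0.639 + (0.331)·(24) = 1.5649 + 7.9440 = 9.5089
[A] = 1/9.5089 = 0.1052 M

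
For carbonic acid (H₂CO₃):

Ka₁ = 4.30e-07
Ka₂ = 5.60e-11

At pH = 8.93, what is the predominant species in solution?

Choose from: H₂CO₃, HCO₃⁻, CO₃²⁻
HCO₃⁻

pKa1 = 6.37, pKa2 = 10.25. Each pKa is the crossover between adjacent species; pH = 8.93 lies in the region where HCO₃⁻ predominates.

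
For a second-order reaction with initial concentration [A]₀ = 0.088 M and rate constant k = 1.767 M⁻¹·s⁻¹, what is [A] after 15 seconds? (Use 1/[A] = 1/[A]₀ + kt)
0.0264 M

1/[A] = 1/[A]₀ + k·t = 1/0.088 + (1.767)·(15) = 11.3636 + 26.5050 = 37.8686
[A] = 1/37.8686 = 0.0264 M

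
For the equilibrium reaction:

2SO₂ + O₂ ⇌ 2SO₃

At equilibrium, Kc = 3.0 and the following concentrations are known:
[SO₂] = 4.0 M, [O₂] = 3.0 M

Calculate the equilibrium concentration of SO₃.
[SO₃] = 12.0000 M

Kc = ([SO₃]^2) / ([SO₂]^2 × [O₂]) = 3.0
[SO₃]^2 = Kc · (reactant terms)/(other product terms) = 3.0 · 48 / 1 = 144
[SO₃] = (144)^(1/2) = 12.0000 M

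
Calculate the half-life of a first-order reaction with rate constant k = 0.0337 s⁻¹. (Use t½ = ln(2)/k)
20.57 s

t½ = ln(2)/k = 0.6931/0.0337 = 20.57 s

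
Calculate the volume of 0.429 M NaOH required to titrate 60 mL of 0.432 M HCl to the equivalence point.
V_{base} = 60.4 mL

At equivalence: moles acid = moles base.
moles HCl = 0.432 M × 0.06 L = 0.02592 mol
V_NaOH = 0.02592 mol ÷ 0.429 M = 0.06042 L = 60.4 mL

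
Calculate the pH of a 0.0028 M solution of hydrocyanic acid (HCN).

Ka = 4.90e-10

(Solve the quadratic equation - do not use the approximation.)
pH = 5.93

x² + Ka×x - Ka×C = 0. Using quadratic formula: [H⁺] = 1.1711e-06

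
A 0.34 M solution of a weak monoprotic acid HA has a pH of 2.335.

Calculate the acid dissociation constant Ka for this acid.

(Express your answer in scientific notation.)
K_a = 6.37e-05

[H⁺] = 10^(−pH) = 10^(−2.335) = 4.624e-03 M. For HA ⇌ H⁺ + A⁻, Ka = x²/(C − x) = (4.624e-03)²/(0.34 − 4.624e-03) = 6.37e-05.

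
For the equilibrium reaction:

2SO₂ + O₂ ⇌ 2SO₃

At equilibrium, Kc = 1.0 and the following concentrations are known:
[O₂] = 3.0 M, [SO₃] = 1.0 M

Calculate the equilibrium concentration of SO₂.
[SO₂] = 0.5774 M

Kc = ([SO₃]^2) / ([SO₂]^2 × [O₂]) = 1.0
[SO₂]^2 = (product terms)/(Kc · other reactant terms) = 1 / (1.0 · 3) = 0.33333
[SO₂] = (0.33333)^(1/2) = 0.5774 M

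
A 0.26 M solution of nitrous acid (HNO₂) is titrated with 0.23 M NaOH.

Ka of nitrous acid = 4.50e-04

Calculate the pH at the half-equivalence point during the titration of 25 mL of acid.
pH = pKa = 3.35

At the half-equivalence point, [HA] = [A⁻], so by Henderson–Hasselbalch pH = pKa + log(1) = pKa.
pKa = −log(4.50e-04) = 3.35.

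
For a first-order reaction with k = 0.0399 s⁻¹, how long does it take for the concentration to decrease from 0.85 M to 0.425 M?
17.37 s

From ln[A] = ln[A]₀ - k·t: t = ln([A]₀/[A])/k = ln(0.85/0.425)/0.0399 = ln(2.0000)/0.0399 = 0.6931/0.0399 = 17.37 s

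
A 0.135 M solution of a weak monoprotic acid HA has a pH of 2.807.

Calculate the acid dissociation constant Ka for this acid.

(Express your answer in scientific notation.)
K_a = 1.82e-05

[H⁺] = 10^(−pH) = 10^(−2.807) = 1.560e-03 M. For HA ⇌ H⁺ + A⁻, Ka = x²/(C − x) = (1.560e-03)²/(0.135 − 1.560e-03) = 1.82e-05.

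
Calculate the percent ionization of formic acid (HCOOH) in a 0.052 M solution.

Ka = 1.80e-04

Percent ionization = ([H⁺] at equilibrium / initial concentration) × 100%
Percent ionization = 5.71%

Let x = [H⁺]. Ka = x²/(C - x) ⇒ x² + (1.80e-04)x - (1.80e-04)(0.052) = 0. x = 2.9707e-03. Percent = (2.9707e-03/0.052) × 100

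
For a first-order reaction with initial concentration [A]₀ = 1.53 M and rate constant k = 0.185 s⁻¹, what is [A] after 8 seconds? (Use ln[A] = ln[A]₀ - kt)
0.3483 M

ln[A] = ln[A]₀ - k·t = ln(1.53) - (0.185)·(8) = 0.4253 - 1.4800 = -1.0547
[A] = e^(-1.0547) = 0.3483 M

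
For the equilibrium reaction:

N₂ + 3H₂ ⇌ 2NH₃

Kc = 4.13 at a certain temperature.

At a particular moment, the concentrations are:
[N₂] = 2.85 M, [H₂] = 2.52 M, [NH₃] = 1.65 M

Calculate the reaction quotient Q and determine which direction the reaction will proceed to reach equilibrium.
Q = 0.060, Q < K, reaction proceeds forward (toward products)

Q = ([NH₃]^2) / ([N₂] × [H₂]^3)
  = ((1.65)^2) / ((2.85)·(2.52)^3) = 2.7225/45.609 = 0.05969
Since Q = 0.05969 < Kc = 4.13, the reaction proceeds forward (toward products) to reach equilibrium.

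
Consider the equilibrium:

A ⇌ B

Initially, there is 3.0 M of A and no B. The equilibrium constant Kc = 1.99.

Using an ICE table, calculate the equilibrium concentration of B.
[B] = 1.997 M

ICE: [A] = 3.0 − x, [B] = x.
Kc = x/(3.0 − x) = 1.99 ⇒ x = 1.99·3.0/(1 + 1.99) = 5.97/2.99 = 1.997.
[B] = x = 1.997 M.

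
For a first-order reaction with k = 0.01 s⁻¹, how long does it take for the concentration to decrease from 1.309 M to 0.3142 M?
142.70 s

From ln[A] = ln[A]₀ - k·t: t = ln([A]₀/[A])/k = ln(1.309/0.3142)/0.01 = ln(4.1661)/0.01 = 1.4270/0.01 = 142.70 s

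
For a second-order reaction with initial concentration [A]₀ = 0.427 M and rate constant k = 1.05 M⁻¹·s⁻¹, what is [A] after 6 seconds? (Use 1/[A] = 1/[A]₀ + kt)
0.1157 M

1/[A] = 1/[A]₀ + k·t = 1/0.427 + (1.05)·(6) = 2.3419 + 6.3000 = 8.6419
[A] = 1/8.6419 = 0.1157 M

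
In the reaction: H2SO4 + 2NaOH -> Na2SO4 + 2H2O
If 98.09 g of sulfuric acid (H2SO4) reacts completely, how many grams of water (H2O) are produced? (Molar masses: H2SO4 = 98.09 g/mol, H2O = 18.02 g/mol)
Moles of H2SO4 = 98.09 g ÷ 98.09 g/mol = 1 mol
Mole ratio: 2 mol H2O / 1 mol H2SO4
Moles of H2O = 1 × (2/1) = 2 mol
Mass of H2O = 2 mol × 18.02 g/mol = 36.04 g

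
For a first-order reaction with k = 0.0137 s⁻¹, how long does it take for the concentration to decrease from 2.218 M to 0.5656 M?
99.74 s

From ln[A] = ln[A]₀ - k·t: t = ln([A]₀/[A])/k = ln(2.218/0.5656)/0.0137 = ln(3.9215)/0.0137 = 1.3665/0.0137 = 99.74 s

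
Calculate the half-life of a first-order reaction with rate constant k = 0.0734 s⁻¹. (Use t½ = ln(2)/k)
9.44 s

t½ = ln(2)/k = 0.6931/0.0734 = 9.44 s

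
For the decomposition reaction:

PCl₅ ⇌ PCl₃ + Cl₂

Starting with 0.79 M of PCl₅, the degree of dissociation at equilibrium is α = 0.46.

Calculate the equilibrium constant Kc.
K_c = 0.3096

x = α·[A]₀ = 0.46 × 0.79 = 0.3634 M dissociated.
At eq: [PCl₅] = 0.79 − 0.3634 = 0.4266 M; [PCl₃] = [Cl₂] = x = 0.3634 M.
Kc = [PCl₃][Cl₂]/[PCl₅] = (0.3634)²/0.4266 = 0.3096.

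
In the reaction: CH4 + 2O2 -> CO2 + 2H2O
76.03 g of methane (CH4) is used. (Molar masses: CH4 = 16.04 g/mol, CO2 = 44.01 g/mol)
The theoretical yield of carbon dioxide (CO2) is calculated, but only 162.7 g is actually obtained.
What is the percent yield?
Moles of CH4 = 76.03 g ÷ 16.04 g/mol = 4.74002 mol
Mole ratio: 1 mol CO2 / 1 mol CH4
Moles of CO2 = 4.74002 × (1/1) = 4.74002 mol
Theoretical yield = 4.74002 mol × 44.01 g/mol = 208.61 g
Actual yield = 162.7 g
Percent yield = (162.7 / 208.61) × 100% = 78.0%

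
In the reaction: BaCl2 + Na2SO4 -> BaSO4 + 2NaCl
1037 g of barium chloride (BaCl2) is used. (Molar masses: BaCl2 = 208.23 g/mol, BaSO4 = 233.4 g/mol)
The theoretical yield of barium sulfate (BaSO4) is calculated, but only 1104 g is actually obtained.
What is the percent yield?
Moles of BaCl2 = 1037 g ÷ 208.23 g/mol = 4.98007 mol
Mole ratio: 1 mol BaSO4 / 1 mol BaCl2
Moles of BaSO4 = 4.98007 × (1/1) = 4.98007 mol
Theoretical yield = 4.98007 mol × 233.4 g/mol = 1162.3 g
Actual yield = 1104 g
Percent yield = (1104 / 1162.3) × 100% = 95.0%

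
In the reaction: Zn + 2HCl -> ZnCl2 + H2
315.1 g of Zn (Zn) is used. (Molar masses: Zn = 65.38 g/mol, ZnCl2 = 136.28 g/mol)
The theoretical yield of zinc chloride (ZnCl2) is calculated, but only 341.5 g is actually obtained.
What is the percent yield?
Moles of Zn = 315.1 g ÷ 65.38 g/mol = 4.81952 mol
Mole ratio: 1 mol ZnCl2 / 1 mol Zn
Moles of ZnCl2 = 4.81952 × (1/1) = 4.81952 mol
Theoretical yield = 4.81952 mol × 136.28 g/mol = 656.8 g
Actual yield = 341.5 g
Percent yield = (341.5 / 656.8) × 100% = 52.0%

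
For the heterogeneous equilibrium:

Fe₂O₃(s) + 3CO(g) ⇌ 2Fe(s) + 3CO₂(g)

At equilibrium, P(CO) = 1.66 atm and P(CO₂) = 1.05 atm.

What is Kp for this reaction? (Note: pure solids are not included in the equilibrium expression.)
K_p = 0.253

Solids (Fe₂O₃, Fe) are excluded.
Kp = P(CO₂)³/P(CO)³ = (1.05)³/(1.66)³ = 1.158/4.574 = 0.253.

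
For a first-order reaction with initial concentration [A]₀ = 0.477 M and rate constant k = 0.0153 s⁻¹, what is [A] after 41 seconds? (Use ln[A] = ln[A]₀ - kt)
0.2547 M

ln[A] = ln[A]₀ - k·t = ln(0.477) - (0.0153)·(41) = -0.7402 - 0.6273 = -1.3675
[A] = e^(-1.3675) = 0.2547 M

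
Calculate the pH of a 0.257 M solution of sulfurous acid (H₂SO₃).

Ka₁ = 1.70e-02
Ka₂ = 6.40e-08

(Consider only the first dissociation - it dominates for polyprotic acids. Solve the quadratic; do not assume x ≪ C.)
pH = 1.24

x² + Ka₁·x − Ka₁·C = 0 with Ka₁ = 1.70e-02, C = 0.257.
x = (−Ka₁ + √(Ka₁² + 4·Ka₁·C))/2 = 5.8143e-02 M, so pH = 1.24.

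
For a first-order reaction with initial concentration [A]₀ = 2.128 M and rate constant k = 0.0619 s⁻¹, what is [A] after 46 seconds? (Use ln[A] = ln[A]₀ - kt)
0.1234 M

ln[A] = ln[A]₀ - k·t = ln(2.128) - (0.0619)·(46) = 0.7552 - 2.8474 = -2.0922
[A] = e^(-2.0922) = 0.1234 M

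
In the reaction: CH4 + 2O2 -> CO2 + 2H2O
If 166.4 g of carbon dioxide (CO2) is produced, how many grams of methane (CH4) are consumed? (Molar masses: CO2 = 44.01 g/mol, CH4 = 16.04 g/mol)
Moles of CO2 = 166.4 g ÷ 44.01 g/mol = 3.78096 mol
Mole ratio: 1 mol CH4 / 1 mol CO2
Moles of CH4 = 3.78096 × (1/1) = 3.78096 mol
Mass of CH4 = 3.78096 mol × 16.04 g/mol = 60.65 g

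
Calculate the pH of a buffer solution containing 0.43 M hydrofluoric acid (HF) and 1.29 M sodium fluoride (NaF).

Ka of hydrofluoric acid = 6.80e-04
pH = 3.64

pKa = -log(6.80e-04) = 3.17. pH = pKa + log([A⁻]/[HA]) = 3.17 + log(1.29/0.43)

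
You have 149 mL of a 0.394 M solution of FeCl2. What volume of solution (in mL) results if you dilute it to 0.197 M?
Using M₁V₁ = M₂V₂:
0.394 × 149 = 0.197 × V₂
V₂ = (0.394 × 149) / 0.197 = 298 mL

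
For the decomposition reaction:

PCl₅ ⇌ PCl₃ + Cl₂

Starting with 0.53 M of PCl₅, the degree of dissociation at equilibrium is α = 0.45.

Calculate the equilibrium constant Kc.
K_c = 0.1951

x = α·[A]₀ = 0.45 × 0.53 = 0.2385 M dissociated.
At eq: [PCl₅] = 0.53 − 0.2385 = 0.2915 M; [PCl₃] = [Cl₂] = x = 0.2385 M.
Kc = [PCl₃][Cl₂]/[PCl₅] = (0.2385)²/0.2915 = 0.1951.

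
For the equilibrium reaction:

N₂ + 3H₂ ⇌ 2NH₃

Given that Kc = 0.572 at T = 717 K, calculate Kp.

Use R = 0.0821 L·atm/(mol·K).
K_p = 1.65e-04

Δn = (moles gaseous products) − (moles gaseous reactants) = -2
T = 717 K; RT = 0.0821 × 717 = 58.8657
Kp = Kc·(RT)^Δn = 0.572 × (58.8657)^-2 = 0.572 × 0.000288586 = 1.65e-04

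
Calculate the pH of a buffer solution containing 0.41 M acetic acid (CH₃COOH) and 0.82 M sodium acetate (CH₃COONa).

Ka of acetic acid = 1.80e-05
pH = 5.05

pKa = -log(1.80e-05) = 4.74. pH = pKa + log([A⁻]/[HA]) = 4.74 + log(0.82/0.41)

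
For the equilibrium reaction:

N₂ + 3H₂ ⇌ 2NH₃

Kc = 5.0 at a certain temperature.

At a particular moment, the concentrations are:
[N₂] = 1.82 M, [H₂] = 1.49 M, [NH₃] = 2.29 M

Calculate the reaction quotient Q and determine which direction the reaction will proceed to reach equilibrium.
Q = 0.871, Q < K, reaction proceeds forward (toward products)

Q = ([NH₃]^2) / ([N₂] × [H₂]^3)
  = ((2.29)^2) / ((1.82)·(1.49)^3) = 5.2441/6.0205 = 0.871
Since Q = 0.871 < Kc = 5.0, the reaction proceeds forward (toward products) to reach equilibrium.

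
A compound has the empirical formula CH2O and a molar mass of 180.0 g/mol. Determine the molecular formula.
Empirical formula mass of CH2O = 30.03 g/mol
Multiplier = 180.0 / 30.03 ≈ 6
Molecular formula = (CH2O) × 6 = C6H12O6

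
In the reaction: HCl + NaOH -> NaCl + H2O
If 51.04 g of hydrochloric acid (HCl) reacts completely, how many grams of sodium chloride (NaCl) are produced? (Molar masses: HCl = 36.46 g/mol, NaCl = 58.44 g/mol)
Moles of HCl = 51.04 g ÷ 36.46 g/mol = 1.39989 mol
Mole ratio: 1 mol NaCl / 1 mol HCl
Moles of NaCl = 1.39989 × (1/1) = 1.39989 mol
Mass of NaCl = 1.39989 mol × 58.44 g/mol = 81.81 g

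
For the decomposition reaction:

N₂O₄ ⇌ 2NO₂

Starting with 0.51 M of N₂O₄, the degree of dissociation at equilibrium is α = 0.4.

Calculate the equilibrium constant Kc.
K_c = 0.5440

x = α·[A]₀ = 0.4 × 0.51 = 0.204 M dissociated.
At eq: [N₂O₄] = 0.51 − 0.204 = 0.306 M; [NO₂] = 2x = 0.408 M.
Kc = [NO₂]²/[N₂O₄] = (0.408)²/0.306 = 0.544.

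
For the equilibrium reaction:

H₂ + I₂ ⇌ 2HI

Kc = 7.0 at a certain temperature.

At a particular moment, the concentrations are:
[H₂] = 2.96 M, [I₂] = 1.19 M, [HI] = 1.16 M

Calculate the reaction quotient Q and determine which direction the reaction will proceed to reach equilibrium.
Q = 0.382, Q < K, reaction proceeds forward (toward products)

Q = ([HI]^2) / ([H₂] × [I₂])
  = ((1.16)^2) / ((2.96)·(1.19)) = 1.3456/3.5224 = 0.382
Since Q = 0.382 < Kc = 7.0, the reaction proceeds forward (toward products) to reach equilibrium.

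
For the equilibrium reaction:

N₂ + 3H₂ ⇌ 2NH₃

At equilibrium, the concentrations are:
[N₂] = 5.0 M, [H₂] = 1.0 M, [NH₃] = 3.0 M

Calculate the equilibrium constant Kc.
K_c = 1.8000

Kc = ([NH₃]^2) / ([N₂] × [H₂]^3)
   = ((3.0)^2) / ((5.0)·(1.0)^3)
   = 9 / 5 = 1.8000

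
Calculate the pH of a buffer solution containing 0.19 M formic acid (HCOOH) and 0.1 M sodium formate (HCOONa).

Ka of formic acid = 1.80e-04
pH = 3.47

pKa = -log(1.80e-04) = 3.74. pH = pKa + log([A⁻]/[HA]) = 3.74 + log(0.1/0.19)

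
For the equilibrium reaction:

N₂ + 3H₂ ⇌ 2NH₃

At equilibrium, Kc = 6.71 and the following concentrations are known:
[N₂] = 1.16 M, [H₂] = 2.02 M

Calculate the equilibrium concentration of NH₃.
[NH₃] = 8.0097 M

Kc = ([NH₃]^2) / ([N₂] × [H₂]^3) = 6.71
[NH₃]^2 = Kc · (reactant terms)/(other product terms) = 6.71 · 9.5612 / 1 = 64.156
[NH₃] = (64.156)^(1/2) = 8.0097 M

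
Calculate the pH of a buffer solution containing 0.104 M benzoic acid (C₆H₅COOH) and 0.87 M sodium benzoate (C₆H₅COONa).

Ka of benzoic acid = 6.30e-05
pH = 5.12

pKa = -log(6.30e-05) = 4.20. pH = pKa + log([A⁻]/[HA]) = 4.20 + log(0.87/0.104)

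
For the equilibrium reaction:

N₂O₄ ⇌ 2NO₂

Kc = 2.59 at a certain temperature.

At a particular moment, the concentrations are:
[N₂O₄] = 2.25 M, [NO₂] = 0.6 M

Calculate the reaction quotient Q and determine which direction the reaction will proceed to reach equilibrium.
Q = 0.160, Q < K, reaction proceeds forward (toward products)

Q = ([NO₂]^2) / ([N₂O₄])
  = ((0.6)^2) / ((2.25)) = 0.36/2.25 = 0.16
Since Q = 0.16 < Kc = 2.59, the reaction proceeds forward (toward products) to reach equilibrium.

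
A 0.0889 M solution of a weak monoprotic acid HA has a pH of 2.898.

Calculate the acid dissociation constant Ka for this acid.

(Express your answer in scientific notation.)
K_a = 1.83e-05

[H⁺] = 10^(−pH) = 10^(−2.898) = 1.265e-03 M. For HA ⇌ H⁺ + A⁻, Ka = x²/(C − x) = (1.265e-03)²/(0.0889 − 1.265e-03) = 1.83e-05.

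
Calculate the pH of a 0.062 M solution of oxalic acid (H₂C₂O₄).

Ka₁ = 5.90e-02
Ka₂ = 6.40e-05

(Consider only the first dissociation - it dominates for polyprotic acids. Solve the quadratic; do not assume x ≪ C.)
pH = 1.42

x² + Ka₁·x − Ka₁·C = 0 with Ka₁ = 5.90e-02, C = 0.062.
x = (−Ka₁ + √(Ka₁² + 4·Ka₁·C))/2 = 3.7792e-02 M, so pH = 1.42.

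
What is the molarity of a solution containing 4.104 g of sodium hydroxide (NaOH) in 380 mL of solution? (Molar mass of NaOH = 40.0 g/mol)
Moles of NaOH = 4.104 g ÷ 40.0 g/mol = 0.1026 mol
Volume = 380 mL = 0.38 L
Molarity = 0.1026 mol ÷ 0.38 L = 0.27 M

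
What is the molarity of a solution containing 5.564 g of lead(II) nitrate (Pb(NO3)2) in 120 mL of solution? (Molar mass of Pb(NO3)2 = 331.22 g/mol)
Moles of Pb(NO3)2 = 5.564 g ÷ 331.22 g/mol = 0.0167985 mol
Volume = 120 mL = 0.12 L
Molarity = 0.0167985 mol ÷ 0.12 L = 0.14 M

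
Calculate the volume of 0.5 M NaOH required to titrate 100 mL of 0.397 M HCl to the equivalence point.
V_{base} = 79.4 mL

At equivalence: moles acid = moles base.
moles HCl = 0.397 M × 0.1 L = 0.0397 mol
V_NaOH = 0.0397 mol ÷ 0.5 M = 0.0794 L = 79.4 mL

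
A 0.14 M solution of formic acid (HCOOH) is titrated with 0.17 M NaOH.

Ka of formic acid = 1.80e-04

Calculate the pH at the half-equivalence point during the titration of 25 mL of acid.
pH = pKa = 3.74

At the half-equivalence point, [HA] = [A⁻], so by Henderson–Hasselbalch pH = pKa + log(1) = pKa.
pKa = −log(1.80e-04) = 3.74.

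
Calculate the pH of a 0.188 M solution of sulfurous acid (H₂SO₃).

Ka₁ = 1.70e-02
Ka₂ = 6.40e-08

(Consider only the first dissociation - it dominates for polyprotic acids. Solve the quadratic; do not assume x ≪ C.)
pH = 1.31

x² + Ka₁·x − Ka₁·C = 0 with Ka₁ = 1.70e-02, C = 0.188.
x = (−Ka₁ + √(Ka₁² + 4·Ka₁·C))/2 = 4.8669e-02 M, so pH = 1.31.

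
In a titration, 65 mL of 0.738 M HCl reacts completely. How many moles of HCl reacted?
Moles = Molarity × Volume (L)
Moles = 0.738 M × 0.065 L = 0.04797 mol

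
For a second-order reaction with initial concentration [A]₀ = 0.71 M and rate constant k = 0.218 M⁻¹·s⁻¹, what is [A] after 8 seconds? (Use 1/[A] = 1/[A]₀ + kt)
0.3172 M

1/[A] = 1/[A]₀ + k·t = 1/0.71 + (0.218)·(8) = 1.4085 + 1.7440 = 3.1525
[A] = 1/3.1525 = 0.3172 M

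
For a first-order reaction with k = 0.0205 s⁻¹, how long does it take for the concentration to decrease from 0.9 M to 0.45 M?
33.81 s

From ln[A] = ln[A]₀ - k·t: t = ln([A]₀/[A])/k = ln(0.9/0.45)/0.0205 = ln(2.0000)/0.0205 = 0.6931/0.0205 = 33.81 s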